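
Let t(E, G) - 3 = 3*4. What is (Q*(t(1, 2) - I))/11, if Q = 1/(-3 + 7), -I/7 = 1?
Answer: 1/2 ≈ 0.50000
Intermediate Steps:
I = -7 (I = -7*1 = -7)
t(E, G) = 15 (t(E, G) = 3 + 3*4 = 3 + 12 = 15)
Q = 1/4 ≈ 0.25000
(Q*(t(1, 2) - I))/11 = ((15 - 1*(-7))/4)/11 = ((15 + 7)/4)*(1/11) = ((1/4)*22)*(1/11) = (11/2)*(1/11) = 1/2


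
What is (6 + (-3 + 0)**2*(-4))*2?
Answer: -60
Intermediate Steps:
(6 + (-3 + 0)**2*(-4))*2 = (6 + (-3)**2*(-4))*2 = (6 + 9*(-4))*2 = (6 - 36)*2 = -30*2 = -60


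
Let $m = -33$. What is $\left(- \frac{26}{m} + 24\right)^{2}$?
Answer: $\frac{669124}{1089} \approx 614.44$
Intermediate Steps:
$\left(- \frac{26}{m} + 24\right)^{2} = \left(- \frac{26}{-33} + 24\right)^{2} = \left(\left(-26\right) \left(- \frac{1}{33}\right) + 24\right)^{2} = \left(\frac{26}{33} + 24\right)^{2} = \left(\frac{818}{33}\right)^{2} = \frac{669124}{1089}$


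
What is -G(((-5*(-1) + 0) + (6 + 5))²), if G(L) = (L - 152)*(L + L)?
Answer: -53248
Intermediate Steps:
G(L) = 2*L*(-152 + L) (G(L) = (-152 + L)*(2*L) = 2*L*(-152 + L))
-G(((-5*(-1) + 0) + (6 + 5))²) = -2*((-5*(-1) + 0) + (6 + 5))²*(-152 + ((-5*(-1) + 0) + (6 + 5))²) = -2*((5 + 0) + 11)²*(-152 + ((5 + 0) + 11)²) = -2*(5 + 11)²*(-152 + (5 + 11)²) = -2*16²*(-152 + 16²) = -2*256*(-152 + 256) = -2*256*104 = -1*53248 = -53248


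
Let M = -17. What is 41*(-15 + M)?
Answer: -1312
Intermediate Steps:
41*(-15 + M) = 41*(-15 - 17) = 41*(-32) = -1312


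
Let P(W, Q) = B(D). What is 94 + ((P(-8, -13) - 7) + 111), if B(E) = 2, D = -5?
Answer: 200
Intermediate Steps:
P(W, Q) = 2
94 + ((P(-8, -13) - 7) + 111) = 94 + ((2 - 7) + 111) = 94 + (-5 + 111) = 94 + 106 = 200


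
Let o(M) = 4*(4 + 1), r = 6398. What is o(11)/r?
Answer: 10/3199 ≈ 0.0031260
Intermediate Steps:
o(M) = 20 (o(M) = 4*5 = 20)
o(11)/r = 20/6398 = 20*(1/6398) = 10/3199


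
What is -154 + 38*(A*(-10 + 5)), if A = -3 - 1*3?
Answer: 986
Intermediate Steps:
A = -6 (A = -3 - 3 = -6)
-154 + 38*(A*(-10 + 5)) = -154 + 38*(-6*(-10 + 5)) = -154 + 38*(-6*(-5)) = -154 + 38*30 = -154 + 1140 = 986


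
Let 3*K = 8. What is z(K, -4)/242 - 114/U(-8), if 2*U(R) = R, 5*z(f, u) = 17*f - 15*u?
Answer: 103771/3630 ≈ 28.587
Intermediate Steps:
K = 8/3 (K = (1/3)*8 = 8/3 ≈ 2.6667)
z(f, u) = -3*u + 17*f/5 (z(f, u) = (17*f - 15*u)/5 = (-15*u + 17*f)/5 = -3*u + 17*f/5)
U(R) = R/2
z(K, -4)/242 - 114/U(-8) = (-3*(-4) + (17/5)*(8/3))/242 - 114/((1/2)*(-8)) = (12 + 136/15)*(1/242) - 114/(-4) = (316/15)*(1/242) - 114*(-1/4) = 158/1815 + 57/2 = 103771/3630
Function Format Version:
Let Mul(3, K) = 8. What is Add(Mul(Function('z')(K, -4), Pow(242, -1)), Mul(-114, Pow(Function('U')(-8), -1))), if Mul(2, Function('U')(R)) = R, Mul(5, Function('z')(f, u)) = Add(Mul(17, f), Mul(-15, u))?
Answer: Rational(103771, 3630) ≈ 28.587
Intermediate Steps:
K = Rational(8, 3) (K = Mul(Rational(1, 3), 8) = Rational(8, 3) ≈ 2.6667)
Function('z')(f, u) = Add(Mul(-3, u), Mul(Rational(17, 5), f)) (Function('z')(f, u) = Mul(Rational(1, 5), Add(Mul(17, f), Mul(-15, u))) = Mul(Rational(1, 5), Add(Mul(-15, u), Mul(17, f))) = Add(Mul(-3, u), Mul(Rational(17, 5), f)))
Function('U')(R) = Mul(Rational(1, 2), R)
Add(Mul(Function('z')(K, -4), Pow(242, -1)), Mul(-114, Pow(Function('U')(-8), -1))) = Add(Mul(Add(Mul(-3, -4), Mul(Rational(17, 5), Rational(8, 3))), Pow(242, -1)), Mul(-114, Pow(Mul(Rational(1, 2), -8), -1))) = Add(Mul(Add(12, Rational(136, 15)), Rational(1, 242)), Mul(-114, Pow(-4, -1))) = Add(Mul(Rational(316, 15), Rational(1, 242)), Mul(-114, Rational(-1, 4))) = Add(Rational(158, 1815), Rational(57, 2)) = Rational(103771, 3630)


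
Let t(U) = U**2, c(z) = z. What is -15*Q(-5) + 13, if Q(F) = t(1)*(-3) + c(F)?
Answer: 133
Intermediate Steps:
Q(F) = -3 + F (Q(F) = 1**2*(-3) + F = 1*(-3) + F = -3 + F)
-15*Q(-5) + 13 = -15*(-3 - 5) + 13 = -15*(-8) + 13 = 120 + 13 = 133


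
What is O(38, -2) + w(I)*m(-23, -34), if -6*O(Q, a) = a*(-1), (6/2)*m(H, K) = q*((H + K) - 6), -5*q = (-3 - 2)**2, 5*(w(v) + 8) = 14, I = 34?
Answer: -1639/3 ≈ -546.33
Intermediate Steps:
w(v) = -26/5 (w(v) = -8 + (1/5)*14 = -8 + 14/5 = -26/5)
q = -5 (q = -(-3 - 2)**2/5 = -1/5*(-5)**2 = -1/5*25 = -5)
m(H, K) = 10 - 5*H/3 - 5*K/3 (m(H, K) = (-5*((H + K) - 6))/3 = (-5*(-6 + H + K))/3 = (30 - 5*H - 5*K)/3 = 10 - 5*H/3 - 5*K/3)
O(Q, a) = a/6 (O(Q, a) = -a*(-1)/6 = -(-1)*a/6 = a/6)
O(38, -2) + w(I)*m(-23, -34) = (1/6)*(-2) - 26*(10 - 5/3*(-23) - 5/3*(-34))/5 = -1/3 - 26*(10 + 115/3 + 170/3)/5 = -1/3 - 26/5*105 = -1/3 - 546 = -1639/3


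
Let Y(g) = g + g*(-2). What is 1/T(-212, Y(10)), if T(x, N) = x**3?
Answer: -1/9528128 ≈ -1.0495e-7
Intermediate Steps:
Y(g) = -g (Y(g) = g - 2*g = -g)
1/T(-212, Y(10)) = 1/((-212)**3) = 1/(-9528128) = -1/9528128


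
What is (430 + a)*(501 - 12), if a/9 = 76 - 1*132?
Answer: -36186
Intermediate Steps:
a = -504 (a = 9*(76 - 1*132) = 9*(76 - 132) = 9*(-56) = -504)
(430 + a)*(501 - 12) = (430 - 504)*(501 - 12) = -74*489 = -36186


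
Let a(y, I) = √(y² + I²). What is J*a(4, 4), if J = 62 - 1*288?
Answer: -904*√2 ≈ -1278.4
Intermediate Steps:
a(y, I) = √(I² + y²)
J = -226 (J = 62 - 288 = -226)
J*a(4, 4) = -226*√(4² + 4²) = -226*√(16 + 16) = -904*√2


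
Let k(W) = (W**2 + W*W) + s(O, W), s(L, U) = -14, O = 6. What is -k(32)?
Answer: -2034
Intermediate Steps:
k(W) = -14 + 2*W**2 (k(W) = (W**2 + W*W) - 14 = (W**2 + W**2) - 14 = 2*W**2 - 14 = -14 + 2*W**2)
-k(32) = -(-14 + 2*32**2) = -(-14 + 2*1024) = -(-14 + 2048) = -1*2034 = -2034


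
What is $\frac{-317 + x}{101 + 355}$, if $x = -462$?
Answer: $- \frac{41}{24} \approx -1.7083$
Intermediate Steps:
$\frac{-317 + x}{101 + 355} = \frac{-317 - 462}{101 + 355} = - \frac{779}{456} = \left(-779\right) \frac{1}{456} = - \frac{41}{24}$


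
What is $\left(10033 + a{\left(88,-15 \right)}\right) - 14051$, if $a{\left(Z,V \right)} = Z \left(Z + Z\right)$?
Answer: $11470$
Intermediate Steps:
$a{\left(Z,V \right)} = 2 Z^{2}$ ($a{\left(Z,V \right)} = Z 2 Z = 2 Z^{2}$)
$\left(10033 + a{\left(88,-15 \right)}\right) - 14051 = \left(10033 + 2 \cdot 88^{2}\right) - 14051 = \left(10033 + 2 \cdot 7744\right) - 14051 = \left(10033 + 15488\right) - 14051 = 25521 - 14051 = 11470$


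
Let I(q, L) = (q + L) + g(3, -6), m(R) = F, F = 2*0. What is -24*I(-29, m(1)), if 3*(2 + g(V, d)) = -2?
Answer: 760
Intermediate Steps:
F = 0
m(R) = 0
g(V, d) = -8/3 (g(V, d) = -2 + (⅓)*(-2) = -2 - ⅔ = -8/3)
I(q, L) = -8/3 + L + q (I(q, L) = (q + L) - 8/3 = (L + q) - 8/3 = -8/3 + L + q)
-24*I(-29, m(1)) = -24*(-8/3 + 0 - 29) = -24*(-95/3) = 760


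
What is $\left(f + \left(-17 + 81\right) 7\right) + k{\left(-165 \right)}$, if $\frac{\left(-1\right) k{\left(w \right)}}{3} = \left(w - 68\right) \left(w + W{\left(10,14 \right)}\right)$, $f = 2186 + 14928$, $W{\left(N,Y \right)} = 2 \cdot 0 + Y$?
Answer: $-87987$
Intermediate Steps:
$W{\left(N,Y \right)} = Y$ ($W{\left(N,Y \right)} = 0 + Y = Y$)
$f = 17114$
$k{\left(w \right)} = - 3 \left(-68 + w\right) \left(14 + w\right)$ ($k{\left(w \right)} = - 3 \left(w - 68\right) \left(w + 14\right) = - 3 \left(-68 + w\right) \left(14 + w\right)$)
$\left(f + \left(-17 + 81\right) 7\right) + k{\left(-165 \right)} = \left(17114 + \left(-17 + 81\right) 7\right) + \left(2856 - 3 \left(-165\right)^{2} + 162 \left(-165\right)\right) = \left(17114 + 64 \cdot 7\right) - 105549 = \left(17114 + 448\right) - 105549 = 17562 - 105549 = -87987$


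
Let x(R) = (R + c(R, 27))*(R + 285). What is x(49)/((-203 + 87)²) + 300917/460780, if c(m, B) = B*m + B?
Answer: 27419495829/775031960 ≈ 35.379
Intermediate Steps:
c(m, B) = B + B*m
x(R) = (27 + 28*R)*(285 + R) (x(R) = (R + 27*(1 + R))*(R + 285) = (R + (27 + 27*R))*(285 + R) = (27 + 28*R)*(285 + R))
x(49)/((-203 + 87)²) + 300917/460780 = (7695 + 28*49² + 8007*49)/((-203 + 87)²) + 300917/460780 = (7695 + 28*2401 + 392343)/((-116)²) + 300917*(1/460780) = (7695 + 67228 + 392343)/13456 + 300917/460780 = 467266*(1/13456) + 300917/460780 = 233633/6728 + 300917/460780 = 27419495829/775031960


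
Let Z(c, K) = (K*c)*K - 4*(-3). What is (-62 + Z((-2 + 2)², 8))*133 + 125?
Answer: -6525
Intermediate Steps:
Z(c, K) = 12 + c*K² (Z(c, K) = c*K² + 12 = 12 + c*K²)
(-62 + Z((-2 + 2)², 8))*133 + 125 = (-62 + (12 + (-2 + 2)²*8²))*133 + 125 = (-62 + (12 + 0²*64))*133 + 125 = (-62 + (12 + 0*64))*133 + 125 = (-62 + (12 + 0))*133 + 125 = (-62 + 12)*133 + 125 = -50*133 + 125 = -6650 + 125 = -6525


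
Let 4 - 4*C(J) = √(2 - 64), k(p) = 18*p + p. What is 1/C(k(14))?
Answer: 8/39 + 2*I*√62/39 ≈ 0.20513 + 0.4038*I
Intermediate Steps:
k(p) = 19*p
C(J) = 1 - I*√62/4 (C(J) = 1 - √(2 - 64)/4 = 1 - I*√62/4)
1/C(k(14)) = 1/(1 - I*√62/4)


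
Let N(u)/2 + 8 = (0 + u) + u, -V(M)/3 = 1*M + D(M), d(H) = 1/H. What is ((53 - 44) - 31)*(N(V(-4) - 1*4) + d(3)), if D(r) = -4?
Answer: -4246/3 ≈ -1415.3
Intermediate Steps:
V(M) = 12 - 3*M (V(M) = -3*(1*M - 4) = -3*(M - 4) = -3*(-4 + M) = 12 - 3*M)
N(u) = -16 + 4*u (N(u) = -16 + 2*((0 + u) + u) = -16 + 2*(u + u) = -16 + 2*(2*u) = -16 + 4*u)
((53 - 44) - 31)*(N(V(-4) - 1*4) + d(3)) = ((53 - 44) - 31)*((-16 + 4*((12 - 3*(-4)) - 1*4)) + 1/3) = (9 - 31)*((-16 + 4*((12 + 12) - 4)) + 1/3) = -22*((-16 + 4*(24 - 4)) + 1/3) = -22*((-16 + 4*20) + 1/3) = -22*((-16 + 80) + 1/3) = -22*(64 + 1/3) = -22*193/3 = -4246/3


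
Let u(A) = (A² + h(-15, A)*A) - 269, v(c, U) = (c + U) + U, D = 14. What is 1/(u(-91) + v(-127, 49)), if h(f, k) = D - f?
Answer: 1/5344 ≈ 0.00018713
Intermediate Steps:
h(f, k) = 14 - f
v(c, U) = c + 2*U (v(c, U) = (U + c) + U = c + 2*U)
u(A) = -269 + A² + 29*A (u(A) = (A² + (14 - 1*(-15))*A) - 269 = (A² + (14 + 15)*A) - 269 = (A² + 29*A) - 269 = -269 + A² + 29*A)
1/(u(-91) + v(-127, 49)) = 1/((-269 + (-91)² + 29*(-91)) + (-127 + 2*49)) = 1/((-269 + 8281 - 2639) + (-127 + 98)) = 1/(5373 - 29) = 1/5344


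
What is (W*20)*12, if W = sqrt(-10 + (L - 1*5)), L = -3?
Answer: 720*I*sqrt(2) ≈ 1018.2*I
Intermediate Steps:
W = 3*I*sqrt(2) (W = sqrt(-10 + (-3 - 1*5)) = sqrt(-10 + (-3 - 5)) = sqrt(-10 - 8) = sqrt(-18) = 3*I*sqrt(2) ≈ 4.2426*I)
(W*20)*12 = ((3*I*sqrt(2))*20)*12 = (60*I*sqrt(2))*12 = 720*I*sqrt(2)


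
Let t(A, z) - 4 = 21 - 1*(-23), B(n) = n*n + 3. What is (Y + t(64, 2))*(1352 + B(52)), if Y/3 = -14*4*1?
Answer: -487080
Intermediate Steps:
Y = -168 (Y = 3*(-14*4*1) = 3*(-56*1) = 3*(-56) = -168)
B(n) = 3 + n² (B(n) = n² + 3 = 3 + n²)
t(A, z) = 48 (t(A, z) = 4 + (21 - 1*(-23)) = 4 + (21 + 23) = 4 + 44 = 48)
(Y + t(64, 2))*(1352 + B(52)) = (-168 + 48)*(1352 + (3 + 52²)) = -120*(1352 + (3 + 2704)) = -120*(1352 + 2707) = -120*4059 = -487080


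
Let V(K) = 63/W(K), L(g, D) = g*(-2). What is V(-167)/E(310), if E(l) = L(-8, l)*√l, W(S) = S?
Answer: -63*√310/828320 ≈ -0.0013391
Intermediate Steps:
L(g, D) = -2*g
E(l) = 16*√l (E(l) = (-2*(-8))*√l = 16*√l)
V(K) = 63/K
V(-167)/E(310) = (63/(-167))/((16*√310)) = (63*(-1/167))*(√310/4960) = -63*√310/828320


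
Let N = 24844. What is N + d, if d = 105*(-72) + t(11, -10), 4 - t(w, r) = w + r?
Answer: 17287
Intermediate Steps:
t(w, r) = 4 - r - w (t(w, r) = 4 - (w + r) = 4 - (r + w) = 4 + (-r - w) = 4 - r - w)
d = -7557 (d = 105*(-72) + (4 - 1*(-10) - 1*11) = -7560 + (4 + 10 - 11) = -7560 + 3 = -7557)
N + d = 24844 - 7557 = 17287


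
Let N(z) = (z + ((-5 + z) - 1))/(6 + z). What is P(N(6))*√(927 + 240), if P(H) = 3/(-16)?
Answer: -3*√1167/16 ≈ -6.4053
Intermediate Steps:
N(z) = (-6 + 2*z)/(6 + z) (N(z) = (z + (-6 + z))/(6 + z) = (-6 + 2*z)/(6 + z))
P(H) = -3/16 (P(H) = 3*(-1/16) = -3/16)
P(N(6))*√(927 + 240) = -3*√(927 + 240)/16 = -3*√1167/16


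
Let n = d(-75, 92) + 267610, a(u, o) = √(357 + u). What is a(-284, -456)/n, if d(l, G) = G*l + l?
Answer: √73/260635 ≈ 3.2782e-5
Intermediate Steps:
d(l, G) = l + G*l
n = 260635 (n = -75*(1 + 92) + 267610 = -75*93 + 267610 = -6975 + 267610 = 260635)
a(-284, -456)/n = √(357 - 284)/260635 = √73*(1/260635) = √73/260635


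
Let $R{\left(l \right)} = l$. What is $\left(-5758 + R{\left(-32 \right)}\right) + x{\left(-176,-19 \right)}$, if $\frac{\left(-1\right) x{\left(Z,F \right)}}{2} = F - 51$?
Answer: $-5650$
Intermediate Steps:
$x{\left(Z,F \right)} = 102 - 2 F$ ($x{\left(Z,F \right)} = - 2 \left(F - 51\right) = - 2 \left(-51 + F\right) = 102 - 2 F$)
$\left(-5758 + R{\left(-32 \right)}\right) + x{\left(-176,-19 \right)} = \left(-5758 - 32\right) + \left(102 - -38\right) = -5790 + \left(102 + 38\right) = -5790 + 140 = -5650$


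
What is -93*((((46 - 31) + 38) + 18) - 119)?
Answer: 4464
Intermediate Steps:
-93*((((46 - 31) + 38) + 18) - 119) = -93*(((15 + 38) + 18) - 119) = -93*((53 + 18) - 119) = -93*(71 - 119) = -93*(-48) = 4464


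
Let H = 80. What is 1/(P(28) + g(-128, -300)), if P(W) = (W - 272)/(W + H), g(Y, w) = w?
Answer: -27/8161 ≈ -0.0033084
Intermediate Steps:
P(W) = (-272 + W)/(80 + W) (P(W) = (W - 272)/(W + 80) = (-272 + W)/(80 + W))
1/(P(28) + g(-128, -300)) = 1/((-272 + 28)/(80 + 28) - 300) = 1/(-244/108 - 300) = 1/((1/108)*(-244) - 300) = 1/(-61/27 - 300) = 1/(-8161/27) = -27/8161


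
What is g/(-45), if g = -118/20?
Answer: 59/450 ≈ 0.13111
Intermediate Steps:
g = -59/10 (g = -118*1/20 = -59/10 ≈ -5.9000)
g/(-45) = -59/10/(-45) = -59/10*(-1/45) = 59/450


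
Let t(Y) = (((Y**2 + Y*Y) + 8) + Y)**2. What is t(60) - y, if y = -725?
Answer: 52824549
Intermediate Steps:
t(Y) = (8 + Y + 2*Y**2)**2 (t(Y) = (((Y**2 + Y**2) + 8) + Y)**2 = ((2*Y**2 + 8) + Y)**2 = ((8 + 2*Y**2) + Y)**2 = (8 + Y + 2*Y**2)**2)
t(60) - y = (8 + 60 + 2*60**2)**2 - 1*(-725) = (8 + 60 + 2*3600)**2 + 725 = (8 + 60 + 7200)**2 + 725 = 7268**2 + 725 = 52823824 + 725 = 52824549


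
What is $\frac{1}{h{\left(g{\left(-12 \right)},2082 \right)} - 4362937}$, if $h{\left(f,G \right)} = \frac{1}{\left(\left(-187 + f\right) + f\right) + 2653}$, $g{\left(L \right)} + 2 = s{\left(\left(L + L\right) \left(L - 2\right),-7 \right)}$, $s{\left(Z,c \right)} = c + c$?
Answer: $- \frac{2434}{10619388657} \approx -2.292 \cdot 10^{-7}$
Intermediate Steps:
$s{\left(Z,c \right)} = 2 c$
$g{\left(L \right)} = -16$ ($g{\left(L \right)} = -2 + 2 \left(-7\right) = -2 - 14 = -16$)
$h{\left(f,G \right)} = \frac{1}{2466 + 2 f}$ ($h{\left(f,G \right)} = \frac{1}{\left(-187 + 2 f\right) + 2653} = \frac{1}{2466 + 2 f}$)
$\frac{1}{h{\left(g{\left(-12 \right)},2082 \right)} - 4362937} = \frac{1}{\frac{1}{2 \left(1233 - 16\right)} - 4362937} = \frac{1}{\frac{1}{2 \cdot 1217} - 4362937} = \frac{1}{\frac{1}{2} \cdot \frac{1}{1217} - 4362937} = \frac{1}{\frac{1}{2434} - 4362937} = \frac{1}{- \frac{10619388657}{2434}} = - \frac{2434}{10619388657}$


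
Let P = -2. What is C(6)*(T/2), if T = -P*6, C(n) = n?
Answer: 36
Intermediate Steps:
T = 12 (T = -(-2)*6 = -1*(-12) = 12)
C(6)*(T/2) = 6*(12/2) = 6*(12*(½)) = 6*6 = 36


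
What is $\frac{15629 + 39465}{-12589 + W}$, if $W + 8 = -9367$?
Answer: $- \frac{27547}{10982} \approx -2.5084$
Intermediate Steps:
$W = -9375$ ($W = -8 - 9367 = -9375$)
$\frac{15629 + 39465}{-12589 + W} = \frac{15629 + 39465}{-12589 - 9375} = \frac{55094}{-21964} = 55094 \left(- \frac{1}{21964}\right) = - \frac{27547}{10982}$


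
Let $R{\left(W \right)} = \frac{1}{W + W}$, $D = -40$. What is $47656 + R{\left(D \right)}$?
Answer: $\frac{3812479}{80} \approx 47656.0$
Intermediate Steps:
$R{\left(W \right)} = \frac{1}{2 W}$
$47656 + R{\left(D \right)} = 47656 + \frac{1}{2 \left(-40\right)} = 47656 + \frac{1}{2} \left(- \frac{1}{40}\right) = 47656 - \frac{1}{80} = \frac{3812479}{80}$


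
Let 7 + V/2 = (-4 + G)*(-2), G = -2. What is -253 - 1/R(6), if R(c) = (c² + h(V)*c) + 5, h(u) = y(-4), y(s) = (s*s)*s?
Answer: -86778/343 ≈ -253.00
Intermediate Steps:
V = 10 (V = -14 + 2*((-4 - 2)*(-2)) = -14 + 2*(-6*(-2)) = -14 + 2*12 = -14 + 24 = 10)
y(s) = s³ (y(s) = s²*s = s³)
h(u) = -64 (h(u) = (-4)³ = -64)
R(c) = 5 + c² - 64*c (R(c) = (c² - 64*c) + 5 = 5 + c² - 64*c)
-253 - 1/R(6) = -253 - 1/(5 + 6² - 64*6) = -253 - 1/(5 + 36 - 384) = -253 - 1/(-343) = -253 - 1*(-1/343) = -253 + 1/343 = -86778/343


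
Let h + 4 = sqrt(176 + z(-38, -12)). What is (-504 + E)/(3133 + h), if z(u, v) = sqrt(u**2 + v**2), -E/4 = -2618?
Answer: 9968/(3129 + sqrt(176 + 2*sqrt(397))) ≈ 3.1708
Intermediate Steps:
E = 10472 (E = -4*(-2618) = 10472)
h = -4 + sqrt(176 + 2*sqrt(397)) (h = -4 + sqrt(176 + sqrt((-38)**2 + (-12)**2)) = -4 + sqrt(176 + sqrt(1444 + 144)) = -4 + sqrt(176 + sqrt(1588)) = -4 + sqrt(176 + 2*sqrt(397)) ≈ 10.692)
(-504 + E)/(3133 + h) = (-504 + 10472)/(3133 + (-4 + sqrt(176 + 2*sqrt(397)))) = 9968/(3129 + sqrt(176 + 2*sqrt(397)))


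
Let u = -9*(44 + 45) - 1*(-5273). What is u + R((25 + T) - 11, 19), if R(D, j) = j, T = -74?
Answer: 4491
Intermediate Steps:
u = 4472 (u = -9*89 + 5273 = -801 + 5273 = 4472)
u + R((25 + T) - 11, 19) = 4472 + 19 = 4491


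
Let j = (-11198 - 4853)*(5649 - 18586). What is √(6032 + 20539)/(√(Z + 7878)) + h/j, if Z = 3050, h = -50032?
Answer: -50032/207651787 + √18147993/2732 ≈ 1.5591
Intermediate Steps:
j = 207651787 (j = -16051*(-12937) = 207651787)
√(6032 + 20539)/(√(Z + 7878)) + h/j = √(6032 + 20539)/(√(3050 + 7878)) - 50032/207651787 = √26571/(√10928) - 50032*1/207651787 = √26571/((4*√683)) - 50032/207651787 = √26571*(√683/2732) - 50032/207651787 = √18147993/2732 - 50032/207651787 = -50032/207651787 + √18147993/2732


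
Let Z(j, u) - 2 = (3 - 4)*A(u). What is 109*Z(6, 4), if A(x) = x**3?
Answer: -6758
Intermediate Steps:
Z(j, u) = 2 - u**3 (Z(j, u) = 2 + (3 - 4)*u**3 = 2 - u**3)
109*Z(6, 4) = 109*(2 - 1*4**3) = 109*(2 - 1*64) = 109*(2 - 64) = 109*(-62) = -6758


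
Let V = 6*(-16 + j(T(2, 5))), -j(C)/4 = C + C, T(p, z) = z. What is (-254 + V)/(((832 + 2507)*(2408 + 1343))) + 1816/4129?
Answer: 22742217514/51714027981 ≈ 0.43977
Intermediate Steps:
j(C) = -8*C (j(C) = -4*(C + C) = -8*C)
V = -336 (V = 6*(-16 - 8*5) = 6*(-16 - 40) = 6*(-56) = -336)
(-254 + V)/(((832 + 2507)*(2408 + 1343))) + 1816/4129 = (-254 - 336)/(((832 + 2507)*(2408 + 1343))) + 1816/4129 = -590/(3339*3751) + 1816*(1/4129) = -590/12524589 + 1816/4129 = 22742217514/51714027981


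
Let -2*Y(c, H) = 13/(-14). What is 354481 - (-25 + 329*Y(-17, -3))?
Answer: 1417413/4 ≈ 3.5435e+5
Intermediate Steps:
Y(c, H) = 13/28 (Y(c, H) = -13/(2*(-14)) = -13*(-1)/(2*14) = -½*(-13/14) = 13/28)
354481 - (-25 + 329*Y(-17, -3)) = 354481 - (-25 + 329*(13/28)) = 354481 - (-25 + 611/4) = 354481 - 1*511/4 = 354481 - 511/4 = 1417413/4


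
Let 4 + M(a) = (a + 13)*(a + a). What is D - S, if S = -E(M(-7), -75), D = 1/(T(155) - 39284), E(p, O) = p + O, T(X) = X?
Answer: -6378028/39129 ≈ -163.00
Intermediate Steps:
M(a) = -4 + 2*a*(13 + a) (M(a) = -4 + (a + 13)*(a + a) = -4 + (13 + a)*(2*a) = -4 + 2*a*(13 + a))
E(p, O) = O + p
D = -1/39129 (D = 1/(155 - 39284) = 1/(-39129) = -1/39129 ≈ -2.5556e-5)
S = 163 (S = -(-75 + (-4 + 2*(-7)² + 26*(-7))) = -(-75 + (-4 + 2*49 - 182)) = -(-75 + (-4 + 98 - 182)) = -(-75 - 88) = -1*(-163) = 163)
D - S = -1/39129 - 1*163 = -1/39129 - 163 = -6378028/39129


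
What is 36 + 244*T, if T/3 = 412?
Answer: 301620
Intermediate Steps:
T = 1236 (T = 3*412 = 1236)
36 + 244*T = 36 + 244*1236 = 36 + 301584 = 301620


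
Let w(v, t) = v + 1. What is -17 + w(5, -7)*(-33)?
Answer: -215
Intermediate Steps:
w(v, t) = 1 + v
-17 + w(5, -7)*(-33) = -17 + (1 + 5)*(-33) = -17 + 6*(-33) = -17 - 198 = -215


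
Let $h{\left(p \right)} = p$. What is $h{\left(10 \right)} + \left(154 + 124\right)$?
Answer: $288$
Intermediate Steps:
$h{\left(10 \right)} + \left(154 + 124\right) = 10 + \left(154 + 124\right) = 10 + 278 = 288$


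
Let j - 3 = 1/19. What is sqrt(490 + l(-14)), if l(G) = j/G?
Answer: sqrt(8663753)/133 ≈ 22.131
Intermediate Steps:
j = 58/19 (j = 3 + 1/19 = 58/19 ≈ 3.0526)
l(G) = 58/(19*G)
sqrt(490 + l(-14)) = sqrt(490 + (58/19)/(-14)) = sqrt(490 + (58/19)*(-1/14)) = sqrt(490 - 29/133) = sqrt(65141/133) = sqrt(8663753)/133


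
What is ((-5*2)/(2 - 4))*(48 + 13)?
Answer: 305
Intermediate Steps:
((-5*2)/(2 - 4))*(48 + 13) = -10/(-2)*61 = -10*(-½)*61 = 5*61 = 305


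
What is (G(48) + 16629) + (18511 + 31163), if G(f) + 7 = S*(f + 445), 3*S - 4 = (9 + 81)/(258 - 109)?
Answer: 29972510/447 ≈ 67053.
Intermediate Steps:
S = 686/447 (S = 4/3 + ((9 + 81)/(258 - 109))/3 = 4/3 + (90/149)/3 = 4/3 + (90*(1/149))/3 = 4/3 + (1/3)*(90/149) = 4/3 + 30/149 = 686/447 ≈ 1.5347)
G(f) = 302141/447 + 686*f/447 (G(f) = -7 + 686*(f + 445)/447 = -7 + 686*(445 + f)/447 = -7 + (305270/447 + 686*f/447) = 302141/447 + 686*f/447)
(G(48) + 16629) + (18511 + 31163) = ((302141/447 + (686/447)*48) + 16629) + (18511 + 31163) = ((302141/447 + 10976/149) + 16629) + 49674 = (335069/447 + 16629) + 49674 = 7768232/447 + 49674 = 29972510/447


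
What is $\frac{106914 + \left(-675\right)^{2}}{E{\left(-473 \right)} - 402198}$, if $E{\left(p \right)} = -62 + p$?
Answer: $- \frac{562539}{402733} \approx -1.3968$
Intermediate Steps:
$\frac{106914 + \left(-675\right)^{2}}{E{\left(-473 \right)} - 402198} = \frac{106914 + \left(-675\right)^{2}}{\left(-62 - 473\right) - 402198} = \frac{106914 + 455625}{-535 - 402198} = \frac{562539}{-402733} = 562539 \left(- \frac{1}{402733}\right) = - \frac{562539}{402733}$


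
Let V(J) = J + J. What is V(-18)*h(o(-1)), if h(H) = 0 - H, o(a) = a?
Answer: -36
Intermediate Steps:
h(H) = -H
V(J) = 2*J
V(-18)*h(o(-1)) = (2*(-18))*(-1*(-1)) = -36*1 = -36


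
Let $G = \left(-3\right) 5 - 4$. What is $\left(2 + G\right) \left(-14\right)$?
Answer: $238$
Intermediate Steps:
$G = -19$ ($G = -15 - 4 = -19$)
$\left(2 + G\right) \left(-14\right) = \left(2 - 19\right) \left(-14\right) = \left(-17\right) \left(-14\right) = 238$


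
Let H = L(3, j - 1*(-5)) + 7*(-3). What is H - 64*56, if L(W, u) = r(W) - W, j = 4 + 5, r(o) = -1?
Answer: -3609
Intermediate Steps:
j = 9
L(W, u) = -1 - W
H = -25 (H = (-1 - 1*3) + 7*(-3) = (-1 - 3) - 21 = -4 - 21 = -25)
H - 64*56 = -25 - 64*56 = -25 - 3584 = -3609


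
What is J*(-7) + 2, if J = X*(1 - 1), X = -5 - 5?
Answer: 2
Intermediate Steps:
X = -10
J = 0 (J = -10*(1 - 1) = -10*0 = 0)
J*(-7) + 2 = 0*(-7) + 2 = 0 + 2 = 2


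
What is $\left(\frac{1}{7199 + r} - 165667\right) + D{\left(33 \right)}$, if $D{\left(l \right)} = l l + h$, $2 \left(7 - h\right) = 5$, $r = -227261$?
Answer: $- \frac{18108186779}{110031} \approx -1.6457 \cdot 10^{5}$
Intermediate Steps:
$h = \frac{9}{2}$ ($h = 7 - \frac{5}{2} = \frac{9}{2} \approx 4.5$)
$D{\left(l \right)} = \frac{9}{2} + l^{2}$ ($D{\left(l \right)} = l l + \frac{9}{2} = l^{2} + \frac{9}{2} = \frac{9}{2} + l^{2}$)
$\left(\frac{1}{7199 + r} - 165667\right) + D{\left(33 \right)} = \left(\frac{1}{7199 - 227261} - 165667\right) + \left(\frac{9}{2} + 33^{2}\right) = \left(\frac{1}{-220062} - 165667\right) + \left(\frac{9}{2} + 1089\right) = \left(- \frac{1}{220062} - 165667\right) + \frac{2187}{2} = - \frac{36457011355}{220062} + \frac{2187}{2} = - \frac{18108186779}{110031}$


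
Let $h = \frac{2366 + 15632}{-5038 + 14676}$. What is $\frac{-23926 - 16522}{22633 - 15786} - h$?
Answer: $- \frac{256535065}{32995693} \approx -7.7748$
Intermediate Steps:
$h = \frac{8999}{4819}$ ($h = \frac{17998}{9638} = 17998 \cdot \frac{1}{9638} = \frac{8999}{4819} \approx 1.8674$)
$\frac{-23926 - 16522}{22633 - 15786} - h = \frac{-23926 - 16522}{22633 - 15786} - \frac{8999}{4819} = - \frac{40448}{6847} - \frac{8999}{4819} = - \frac{256535065}{32995693}$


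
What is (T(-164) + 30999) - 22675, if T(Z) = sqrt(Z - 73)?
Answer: 8324 + I*sqrt(237) ≈ 8324.0 + 15.395*I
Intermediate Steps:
T(Z) = sqrt(-73 + Z)
(T(-164) + 30999) - 22675 = (sqrt(-73 - 164) + 30999) - 22675 = (sqrt(-237) + 30999) - 22675 = (I*sqrt(237) + 30999) - 22675 = (30999 + I*sqrt(237)) - 22675 = 8324 + I*sqrt(237)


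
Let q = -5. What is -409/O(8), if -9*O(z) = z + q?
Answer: 1227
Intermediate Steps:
O(z) = 5/9 - z/9 (O(z) = -(z - 5)/9 = -(-5 + z)/9 = 5/9 - z/9)
-409/O(8) = -409/(5/9 - ⅑*8) = -409/(5/9 - 8/9) = -409/(-⅓) = -409*(-3) = 1227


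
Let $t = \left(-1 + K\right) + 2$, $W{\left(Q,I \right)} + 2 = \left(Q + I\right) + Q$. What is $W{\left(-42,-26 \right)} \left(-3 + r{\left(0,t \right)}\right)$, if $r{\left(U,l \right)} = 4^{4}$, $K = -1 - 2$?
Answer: $-28336$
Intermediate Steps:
$W{\left(Q,I \right)} = -2 + I + 2 Q$ ($W{\left(Q,I \right)} = -2 + \left(\left(Q + I\right) + Q\right) = -2 + \left(\left(I + Q\right) + Q\right) = -2 + \left(I + 2 Q\right) = -2 + I + 2 Q$)
$K = -3$
$t = -2$ ($t = \left(-1 - 3\right) + 2 = -4 + 2 = -2$)
$r{\left(U,l \right)} = 256$
$W{\left(-42,-26 \right)} \left(-3 + r{\left(0,t \right)}\right) = \left(-2 - 26 + 2 \left(-42\right)\right) \left(-3 + 256\right) = \left(-2 - 26 - 84\right) 253 = \left(-112\right) 253 = -28336$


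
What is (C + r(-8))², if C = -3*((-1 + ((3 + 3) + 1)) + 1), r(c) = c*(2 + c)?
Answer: 729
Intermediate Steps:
C = -21 (C = -3*((-1 + (6 + 1)) + 1) = -3*((-1 + 7) + 1) = -3*(6 + 1) = -3*7 = -21)
(C + r(-8))² = (-21 - 8*(2 - 8))² = (-21 - 8*(-6))² = (-21 + 48)² = 27² = 729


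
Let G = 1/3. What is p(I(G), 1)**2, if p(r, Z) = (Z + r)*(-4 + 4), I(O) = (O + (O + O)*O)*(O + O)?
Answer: 0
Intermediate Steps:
G = 1/3 ≈ 0.33333
I(O) = 2*O*(O + 2*O**2) (I(O) = (O + (2*O)*O)*(2*O) = (O + 2*O**2)*(2*O) = 2*O*(O + 2*O**2))
p(r, Z) = 0 (p(r, Z) = (Z + r)*0 = 0)
p(I(G), 1)**2 = 0**2 = 0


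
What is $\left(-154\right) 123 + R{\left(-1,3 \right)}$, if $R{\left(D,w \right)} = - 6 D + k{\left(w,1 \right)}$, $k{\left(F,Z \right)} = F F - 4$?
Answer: $-18931$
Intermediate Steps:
$k{\left(F,Z \right)} = -4 + F^{2}$ ($k{\left(F,Z \right)} = F^{2} - 4 = -4 + F^{2}$)
$R{\left(D,w \right)} = -4 + w^{2} - 6 D$ ($R{\left(D,w \right)} = - 6 D + \left(-4 + w^{2}\right) = -4 + w^{2} - 6 D$)
$\left(-154\right) 123 + R{\left(-1,3 \right)} = \left(-154\right) 123 - \left(-2 - 9\right) = -18942 + \left(-4 + 9 + 6\right) = -18942 + 11 = -18931$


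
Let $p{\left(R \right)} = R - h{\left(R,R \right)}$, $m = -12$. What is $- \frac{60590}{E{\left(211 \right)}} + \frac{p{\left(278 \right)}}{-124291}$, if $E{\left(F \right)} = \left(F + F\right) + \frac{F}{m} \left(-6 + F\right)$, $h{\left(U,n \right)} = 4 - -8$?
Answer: $\frac{90359341474}{4746797581} \approx 19.036$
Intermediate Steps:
$h{\left(U,n \right)} = 12$ ($h{\left(U,n \right)} = 4 + 8 = 12$)
$p{\left(R \right)} = -12 + R$ ($p{\left(R \right)} = R - 12 = -12 + R$)
$E{\left(F \right)} = 2 F - \frac{F \left(-6 + F\right)}{12}$ ($E{\left(F \right)} = \left(F + F\right) + \frac{F}{-12} \left(-6 + F\right) = 2 F + F \left(- \frac{1}{12}\right) \left(-6 + F\right) = 2 F + - \frac{F}{12} \left(-6 + F\right) = 2 F - \frac{F \left(-6 + F\right)}{12}$)
$- \frac{60590}{E{\left(211 \right)}} + \frac{p{\left(278 \right)}}{-124291} = - \frac{60590}{\frac{1}{12} \cdot 211 \left(30 - 211\right)} + \frac{-12 + 278}{-124291} = - \frac{60590}{\frac{1}{12} \cdot 211 \left(30 - 211\right)} + 266 \left(- \frac{1}{124291}\right) = - \frac{60590}{\frac{1}{12} \cdot 211 \left(-181\right)} - \frac{266}{124291} = - \frac{60590}{- \frac{38191}{12}} - \frac{266}{124291} = \left(-60590\right) \left(- \frac{12}{38191}\right) - \frac{266}{124291} = \frac{727080}{38191} - \frac{266}{124291} = \frac{90359341474}{4746797581}$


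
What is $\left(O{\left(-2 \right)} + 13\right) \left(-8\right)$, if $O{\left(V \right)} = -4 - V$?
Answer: $-88$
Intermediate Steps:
$\left(O{\left(-2 \right)} + 13\right) \left(-8\right) = \left(\left(-4 - -2\right) + 13\right) \left(-8\right) = \left(\left(-4 + 2\right) + 13\right) \left(-8\right) = \left(-2 + 13\right) \left(-8\right) = 11 \left(-8\right) = -88$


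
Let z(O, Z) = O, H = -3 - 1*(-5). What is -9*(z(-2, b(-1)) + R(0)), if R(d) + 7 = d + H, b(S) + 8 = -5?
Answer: 63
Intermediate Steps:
b(S) = -13 (b(S) = -8 - 5 = -13)
H = 2 (H = -3 + 5 = 2)
R(d) = -5 + d (R(d) = -7 + (d + 2) = -7 + (2 + d) = -5 + d)
-9*(z(-2, b(-1)) + R(0)) = -9*(-2 + (-5 + 0)) = -9*(-2 - 5) = -9*(-7) = 63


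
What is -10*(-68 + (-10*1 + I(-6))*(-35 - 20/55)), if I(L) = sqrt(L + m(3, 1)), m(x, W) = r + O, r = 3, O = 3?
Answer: -31420/11 ≈ -2856.4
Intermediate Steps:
m(x, W) = 6 (m(x, W) = 3 + 3 = 6)
I(L) = sqrt(6 + L) (I(L) = sqrt(L + 6) = sqrt(6 + L))
-10*(-68 + (-10*1 + I(-6))*(-35 - 20/55)) = -10*(-68 + (-10*1 + sqrt(6 - 6))*(-35 - 20/55)) = -10*(-68 + (-10 + sqrt(0))*(-35 - 20*1/55)) = -10*(-68 + (-10 + 0)*(-35 - 4/11)) = -10*(-68 - 10*(-389/11)) = -10*(-68 + 3890/11) = -10*3142/11 = -31420/11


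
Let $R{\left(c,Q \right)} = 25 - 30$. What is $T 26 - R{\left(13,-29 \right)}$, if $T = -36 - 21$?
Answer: $-1477$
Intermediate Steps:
$R{\left(c,Q \right)} = -5$ ($R{\left(c,Q \right)} = 25 - 30 = -5$)
$T = -57$ ($T = -36 - 21 = -57$)
$T 26 - R{\left(13,-29 \right)} = \left(-57\right) 26 - -5 = -1482 + 5 = -1477$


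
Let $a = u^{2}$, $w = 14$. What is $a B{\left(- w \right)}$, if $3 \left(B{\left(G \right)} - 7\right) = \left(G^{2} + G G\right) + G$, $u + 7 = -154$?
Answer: $3447493$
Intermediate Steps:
$u = -161$ ($u = -7 - 154 = -161$)
$B{\left(G \right)} = 7 + \frac{G}{3} + \frac{2 G^{2}}{3}$ ($B{\left(G \right)} = 7 + \frac{\left(G^{2} + G G\right) + G}{3} = 7 + \frac{\left(G^{2} + G^{2}\right) + G}{3} = 7 + \frac{2 G^{2} + G}{3} = 7 + \frac{G + 2 G^{2}}{3} = 7 + \left(\frac{G}{3} + \frac{2 G^{2}}{3}\right) = 7 + \frac{G}{3} + \frac{2 G^{2}}{3}$)
$a = 25921$ ($a = \left(-161\right)^{2} = 25921$)
$a B{\left(- w \right)} = 25921 \left(7 + \frac{\left(-1\right) 14}{3} + \frac{2 \left(\left(-1\right) 14\right)^{2}}{3}\right) = 25921 \left(7 + \frac{1}{3} \left(-14\right) + \frac{2 \left(-14\right)^{2}}{3}\right) = 25921 \left(7 - \frac{14}{3} + \frac{2}{3} \cdot 196\right) = 25921 \left(7 - \frac{14}{3} + \frac{392}{3}\right) = 25921 \cdot 133 = 3447493$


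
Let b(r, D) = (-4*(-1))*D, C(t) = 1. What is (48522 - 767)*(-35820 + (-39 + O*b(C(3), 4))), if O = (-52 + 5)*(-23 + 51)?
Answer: -2717975825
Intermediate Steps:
b(r, D) = 4*D
O = -1316 (O = -47*28 = -1316)
(48522 - 767)*(-35820 + (-39 + O*b(C(3), 4))) = (48522 - 767)*(-35820 + (-39 - 5264*4)) = 47755*(-35820 + (-39 - 1316*16)) = 47755*(-35820 + (-39 - 21056)) = 47755*(-35820 - 21095) = 47755*(-56915) = -2717975825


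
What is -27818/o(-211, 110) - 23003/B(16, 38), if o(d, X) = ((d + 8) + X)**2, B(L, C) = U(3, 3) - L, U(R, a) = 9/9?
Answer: 66178559/43245 ≈ 1530.3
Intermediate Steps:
U(R, a) = 1 (U(R, a) = 9*(1/9) = 1)
B(L, C) = 1 - L
o(d, X) = (8 + X + d)**2 (o(d, X) = ((8 + d) + X)**2 = (8 + X + d)**2)
-27818/o(-211, 110) - 23003/B(16, 38) = -27818/(8 + 110 - 211)**2 - 23003/(1 - 1*16) = -27818/((-93)**2) - 23003/(1 - 16) = -27818/8649 - 23003/(-15) = -27818*1/8649 - 23003*(-1/15) = -27818/8649 + 23003/15 = 66178559/43245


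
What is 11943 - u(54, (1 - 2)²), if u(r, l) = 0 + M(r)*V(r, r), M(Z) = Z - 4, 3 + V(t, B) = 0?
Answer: 12093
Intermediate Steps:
V(t, B) = -3 (V(t, B) = -3 + 0 = -3)
M(Z) = -4 + Z
u(r, l) = 12 - 3*r (u(r, l) = 0 + (-4 + r)*(-3) = 0 + (12 - 3*r) = 12 - 3*r)
11943 - u(54, (1 - 2)²) = 11943 - (12 - 3*54) = 11943 - (12 - 162) = 11943 - 1*(-150) = 11943 + 150 = 12093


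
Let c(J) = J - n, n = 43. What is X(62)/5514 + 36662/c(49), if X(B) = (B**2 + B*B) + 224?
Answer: 5616715/919 ≈ 6111.8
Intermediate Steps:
c(J) = -43 + J (c(J) = J - 1*43 = J - 43 = -43 + J)
X(B) = 224 + 2*B**2 (X(B) = (B**2 + B**2) + 224 = 2*B**2 + 224 = 224 + 2*B**2)
X(62)/5514 + 36662/c(49) = (224 + 2*62**2)/5514 + 36662/(-43 + 49) = (224 + 2*3844)*(1/5514) + 36662/6 = (224 + 7688)*(1/5514) + 36662*(1/6) = 7912*(1/5514) + 18331/3 = 3956/2757 + 18331/3 = 5616715/919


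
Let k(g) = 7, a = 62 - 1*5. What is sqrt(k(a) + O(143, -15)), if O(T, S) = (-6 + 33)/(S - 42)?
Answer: 2*sqrt(589)/19 ≈ 2.5547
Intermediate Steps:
a = 57 (a = 62 - 5 = 57)
O(T, S) = 27/(-42 + S)
sqrt(k(a) + O(143, -15)) = sqrt(7 + 27/(-42 - 15)) = sqrt(7 + 27/(-57)) = sqrt(7 + 27*(-1/57)) = sqrt(7 - 9/19) = sqrt(124/19) = 2*sqrt(589)/19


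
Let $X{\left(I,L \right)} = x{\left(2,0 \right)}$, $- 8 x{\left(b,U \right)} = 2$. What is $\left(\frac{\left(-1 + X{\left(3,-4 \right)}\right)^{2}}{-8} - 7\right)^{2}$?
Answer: $\frac{848241}{16384} \approx 51.773$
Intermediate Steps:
$x{\left(b,U \right)} = - \frac{1}{4}$ ($x{\left(b,U \right)} = \left(- \frac{1}{8}\right) 2 = - \frac{1}{4}$)
$X{\left(I,L \right)} = - \frac{1}{4}$
$\left(\frac{\left(-1 + X{\left(3,-4 \right)}\right)^{2}}{-8} - 7\right)^{2} = \left(\frac{\left(-1 - \frac{1}{4}\right)^{2}}{-8} - 7\right)^{2} = \left(\left(- \frac{5}{4}\right)^{2} \left(- \frac{1}{8}\right) - 7\right)^{2} = \left(\frac{25}{16} \left(- \frac{1}{8}\right) - 7\right)^{2} = \left(- \frac{25}{128} - 7\right)^{2} = \left(- \frac{921}{128}\right)^{2} = \frac{848241}{16384}$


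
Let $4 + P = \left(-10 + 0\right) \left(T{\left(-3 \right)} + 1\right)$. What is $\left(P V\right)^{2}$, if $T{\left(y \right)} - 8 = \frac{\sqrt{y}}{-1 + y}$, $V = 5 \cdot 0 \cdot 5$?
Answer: $0$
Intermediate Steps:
$V = 0$ ($V = 0 \cdot 5 = 0$)
$T{\left(y \right)} = 8 + \frac{\sqrt{y}}{-1 + y}$
$P = -94 + \frac{5 i \sqrt{3}}{2}$ ($P = -4 + \left(-10 + 0\right) \left(\frac{-8 + \sqrt{-3} + 8 \left(-3\right)}{-1 - 3} + 1\right) = -4 - 10 \left(\frac{-8 + i \sqrt{3} - 24}{-4} + 1\right) = -4 - 10 \left(- \frac{-32 + i \sqrt{3}}{4} + 1\right) = -4 - 10 \left(\left(8 - \frac{i \sqrt{3}}{4}\right) + 1\right) = -4 - 10 \left(9 - \frac{i \sqrt{3}}{4}\right) = -4 - \left(90 - \frac{5 i \sqrt{3}}{2}\right) = -94 + \frac{5 i \sqrt{3}}{2} \approx -94.0 + 4.3301 i$)
$\left(P V\right)^{2} = \left(\left(-94 + \frac{5 i \sqrt{3}}{2}\right) 0\right)^{2} = 0^{2} = 0$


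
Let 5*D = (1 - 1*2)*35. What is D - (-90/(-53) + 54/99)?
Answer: -5389/583 ≈ -9.2436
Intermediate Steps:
D = -7 (D = ((1 - 1*2)*35)/5 = ((1 - 2)*35)/5 = (-1*35)/5 = (⅕)*(-35) = -7)
D - (-90/(-53) + 54/99) = -7 - (-90/(-53) + 54/99) = -7 - (-90*(-1/53) + 54*(1/99)) = -7 - (90/53 + 6/11) = -7 - 1*1308/583 = -7 - 1308/583 = -5389/583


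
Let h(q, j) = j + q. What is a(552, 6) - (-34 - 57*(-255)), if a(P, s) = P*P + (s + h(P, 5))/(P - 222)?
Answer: 95767553/330 ≈ 2.9020e+5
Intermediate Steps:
a(P, s) = P² + (5 + P + s)/(-222 + P) (a(P, s) = P*P + (s + (5 + P))/(P - 222) = P² + (5 + P + s)/(-222 + P))
a(552, 6) - (-34 - 57*(-255)) = (5 + 552 + 6 + 552³ - 222*552²)/(-222 + 552) - (-34 - 57*(-255)) = (5 + 552 + 6 + 168196608 - 222*304704)/330 - (-34 + 14535) = (5 + 552 + 6 + 168196608 - 67644288)/330 - 1*14501 = (1/330)*100552883 - 14501 = 100552883/330 - 14501 = 95767553/330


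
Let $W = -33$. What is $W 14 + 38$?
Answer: $-424$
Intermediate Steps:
$W 14 + 38 = \left(-33\right) 14 + 38 = -462 + 38 = -424$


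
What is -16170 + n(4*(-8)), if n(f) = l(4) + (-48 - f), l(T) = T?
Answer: -16182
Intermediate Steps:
n(f) = -44 - f (n(f) = 4 + (-48 - f) = -44 - f)
-16170 + n(4*(-8)) = -16170 + (-44 - 4*(-8)) = -16170 + (-44 - 1*(-32)) = -16170 + (-44 + 32) = -16170 - 12 = -16182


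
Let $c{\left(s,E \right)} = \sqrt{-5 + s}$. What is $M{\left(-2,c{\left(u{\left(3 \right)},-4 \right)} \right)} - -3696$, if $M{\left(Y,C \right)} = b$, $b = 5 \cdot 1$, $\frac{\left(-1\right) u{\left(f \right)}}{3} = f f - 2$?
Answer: $3701$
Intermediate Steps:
$u{\left(f \right)} = 6 - 3 f^{2}$ ($u{\left(f \right)} = - 3 \left(f f - 2\right) = - 3 \left(f^{2} - 2\right) = - 3 \left(-2 + f^{2}\right) = 6 - 3 f^{2}$)
$b = 5$
$M{\left(Y,C \right)} = 5$
$M{\left(-2,c{\left(u{\left(3 \right)},-4 \right)} \right)} - -3696 = 5 - -3696 = 5 + 3696 = 3701$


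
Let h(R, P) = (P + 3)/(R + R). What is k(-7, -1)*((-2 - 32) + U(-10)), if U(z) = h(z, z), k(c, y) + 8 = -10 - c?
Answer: 7403/20 ≈ 370.15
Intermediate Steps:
h(R, P) = (3 + P)/(2*R) (h(R, P) = (3 + P)/((2*R)) = (3 + P)*(1/(2*R)) = (3 + P)/(2*R))
k(c, y) = -18 - c (k(c, y) = -8 + (-10 - c) = -18 - c)
U(z) = (3 + z)/(2*z)
k(-7, -1)*((-2 - 32) + U(-10)) = (-18 - 1*(-7))*((-2 - 32) + (½)*(3 - 10)/(-10)) = (-18 + 7)*(-34 + (½)*(-⅒)*(-7)) = -11*(-34 + 7/20) = -11*(-673/20) = 7403/20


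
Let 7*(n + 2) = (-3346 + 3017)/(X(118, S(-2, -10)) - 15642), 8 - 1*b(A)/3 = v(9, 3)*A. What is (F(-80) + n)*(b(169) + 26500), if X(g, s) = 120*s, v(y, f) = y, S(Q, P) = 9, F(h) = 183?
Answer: 57884123009/14562 ≈ 3.9750e+6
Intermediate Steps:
b(A) = 24 - 27*A
n = -29077/14562 (n = -2 + ((-3346 + 3017)/(120*9 - 15642))/7 = -2 + (-329/(1080 - 15642))/7 = -2 + (-329/(-14562))/7 = -2 + (-329*(-1/14562))/7 = -2 + (1/7)*(329/14562) = -2 + 47/14562 = -29077/14562 ≈ -1.9968)
(F(-80) + n)*(b(169) + 26500) = (183 - 29077/14562)*((24 - 27*169) + 26500) = 2635769*((24 - 4563) + 26500)/14562 = 2635769*(-4539 + 26500)/14562 = (2635769/14562)*21961 = 57884123009/14562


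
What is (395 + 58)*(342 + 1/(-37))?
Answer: 5731809/37 ≈ 1.5491e+5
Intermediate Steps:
(395 + 58)*(342 + 1/(-37)) = 453*(342 - 1/37) = 453*(12653/37) = 5731809/37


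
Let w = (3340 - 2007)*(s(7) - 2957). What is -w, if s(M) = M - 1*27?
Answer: 3968341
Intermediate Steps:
s(M) = -27 + M (s(M) = M - 27 = -27 + M)
w = -3968341 (w = (3340 - 2007)*((-27 + 7) - 2957) = 1333*(-20 - 2957) = 1333*(-2977) = -3968341)
-w = -1*(-3968341) = 3968341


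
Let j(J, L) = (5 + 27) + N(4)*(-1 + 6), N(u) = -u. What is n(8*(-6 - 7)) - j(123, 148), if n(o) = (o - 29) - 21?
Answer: -166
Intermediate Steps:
n(o) = -50 + o (n(o) = (-29 + o) - 21 = -50 + o)
j(J, L) = 12 (j(J, L) = (5 + 27) + (-1*4)*(-1 + 6) = 32 - 4*5 = 32 - 20 = 12)
n(8*(-6 - 7)) - j(123, 148) = (-50 + 8*(-6 - 7)) - 1*12 = (-50 + 8*(-13)) - 12 = (-50 - 104) - 12 = -154 - 12 = -166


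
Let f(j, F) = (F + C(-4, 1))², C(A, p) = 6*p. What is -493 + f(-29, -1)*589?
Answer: 14232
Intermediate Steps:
f(j, F) = (6 + F)² (f(j, F) = (F + 6*1)² = (F + 6)² = (6 + F)²)
-493 + f(-29, -1)*589 = -493 + (6 - 1)²*589 = -493 + 5²*589 = -493 + 25*589 = -493 + 14725 = 14232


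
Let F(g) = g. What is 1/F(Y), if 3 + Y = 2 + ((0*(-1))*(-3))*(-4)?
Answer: -1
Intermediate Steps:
Y = -1 (Y = -3 + (2 + ((0*(-1))*(-3))*(-4)) = -3 + (2 + (0*(-3))*(-4)) = -3 + (2 + 0*(-4)) = -3 + (2 + 0) = -3 + 2 = -1)
1/F(Y) = 1/(-1) = -1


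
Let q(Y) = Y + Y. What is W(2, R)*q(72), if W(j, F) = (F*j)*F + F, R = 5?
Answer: 7920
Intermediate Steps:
q(Y) = 2*Y
W(j, F) = F + j*F**2 (W(j, F) = j*F**2 + F = F + j*F**2)
W(2, R)*q(72) = (5*(1 + 5*2))*(2*72) = (5*(1 + 10))*144 = (5*11)*144 = 55*144 = 7920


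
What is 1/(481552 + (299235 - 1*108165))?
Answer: 1/672622 ≈ 1.4867e-6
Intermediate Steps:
1/(481552 + (299235 - 1*108165)) = 1/(481552 + (299235 - 108165)) = 1/(481552 + 191070) = 1/672622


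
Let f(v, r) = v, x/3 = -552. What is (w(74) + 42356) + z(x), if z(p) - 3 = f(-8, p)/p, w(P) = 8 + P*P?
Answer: 9903502/207 ≈ 47843.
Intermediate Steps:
w(P) = 8 + P²
x = -1656 (x = 3*(-552) = -1656)
z(p) = 3 - 8/p
(w(74) + 42356) + z(x) = ((8 + 74²) + 42356) + (3 - 8/(-1656)) = ((8 + 5476) + 42356) + (3 - 8*(-1/1656)) = (5484 + 42356) + (3 + 1/207) = 47840 + 622/207 = 9903502/207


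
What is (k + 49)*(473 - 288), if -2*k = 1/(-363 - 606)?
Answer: 17568155/1938 ≈ 9065.1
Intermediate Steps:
k = 1/1938 (k = -1/(2*(-363 - 606)) = -½/(-969) = -½*(-1/969) = 1/1938 ≈ 0.00051600)
(k + 49)*(473 - 288) = (1/1938 + 49)*(473 - 288) = (94963/1938)*185 = 17568155/1938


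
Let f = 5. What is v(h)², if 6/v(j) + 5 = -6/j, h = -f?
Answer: 900/361 ≈ 2.4931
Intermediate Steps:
h = -5 (h = -1*5 = -5)
v(j) = 6/(-5 - 6/j)
v(h)² = (-6*(-5)/(6 + 5*(-5)))² = (-6*(-5)/(6 - 25))² = (-6*(-5)/(-19))² = (-6*(-5)*(-1/19))² = (-30/19)² = 900/361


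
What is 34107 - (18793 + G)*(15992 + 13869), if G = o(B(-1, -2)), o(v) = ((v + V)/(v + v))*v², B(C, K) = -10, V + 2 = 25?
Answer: -559202701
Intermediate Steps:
V = 23 (V = -2 + 25 = 23)
o(v) = v*(23 + v)/2 (o(v) = ((v + 23)/(v + v))*v² = ((23 + v)/((2*v)))*v² = ((23 + v)*(1/(2*v)))*v² = ((23 + v)/(2*v))*v² = v*(23 + v)/2)
G = -65 (G = (½)*(-10)*(23 - 10) = (½)*(-10)*13 = -65)
34107 - (18793 + G)*(15992 + 13869) = 34107 - (18793 - 65)*(15992 + 13869) = 34107 - 18728*29861 = 34107 - 1*559236808 = 34107 - 559236808 = -559202701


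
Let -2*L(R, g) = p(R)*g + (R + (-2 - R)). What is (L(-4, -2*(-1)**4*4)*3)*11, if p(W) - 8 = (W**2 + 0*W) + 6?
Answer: 3993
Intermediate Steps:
p(W) = 14 + W**2 (p(W) = 8 + ((W**2 + 0*W) + 6) = 8 + ((W**2 + 0) + 6) = 8 + (W**2 + 6) = 8 + (6 + W**2) = 14 + W**2)
L(R, g) = 1 - g*(14 + R**2)/2 (L(R, g) = -((14 + R**2)*g + (R + (-2 - R)))/2 = -(g*(14 + R**2) - 2)/2 = -(-2 + g*(14 + R**2))/2 = 1 - g*(14 + R**2)/2)
(L(-4, -2*(-1)**4*4)*3)*11 = ((1 - -2*(-1)**4*4*(14 + (-4)**2)/2)*3)*11 = ((1 - -2*1*4*(14 + 16)/2)*3)*11 = ((1 - 1/2*(-2*4)*30)*3)*11 = ((1 - 1/2*(-8)*30)*3)*11 = ((1 + 120)*3)*11 = (121*3)*11 = 363*11 = 3993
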